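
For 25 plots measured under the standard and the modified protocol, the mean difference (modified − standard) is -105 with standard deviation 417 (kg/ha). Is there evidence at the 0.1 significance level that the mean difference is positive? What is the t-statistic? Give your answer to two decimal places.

H0: μ_d = 0; H1: μ_d > 0 (paired t-test on the differences, right-tailed).
t = d̄/(s_d/√n) = -105/(417/√25) = -1.26
df = n − 1 = 24
p-value = P(T ≥ -1.26) ≈ 0.8899
Since p ≈ 0.8899 > α = 0.1, fail to reject H0; the data do not provide sufficient evidence against H0.

-1.26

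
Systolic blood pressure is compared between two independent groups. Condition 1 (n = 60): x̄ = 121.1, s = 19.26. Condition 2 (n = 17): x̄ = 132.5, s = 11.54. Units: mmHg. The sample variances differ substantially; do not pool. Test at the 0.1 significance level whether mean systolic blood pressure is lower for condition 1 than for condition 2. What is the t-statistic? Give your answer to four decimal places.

Let group 1 = condition 1, group 2 = condition 2. H0: μ_1 = μ_2; H1: μ_1 < μ_2 (Welch's two-sample t-test, left-tailed).
t = (x̄_1 − x̄_2)/√(s_1²/n_1 + s_2²/n_2) = (121.1 − 132.5)/√(19.26²/60 + 11.54²/17) = -3.0450
Welch–Satterthwaite df ≈ 43.82
p-value = P(T ≤ -3.0450) ≈ 0.0020
Since p ≈ 0.0020 < α = 0.1, reject H0; the evidence is statistically significant.

-3.0450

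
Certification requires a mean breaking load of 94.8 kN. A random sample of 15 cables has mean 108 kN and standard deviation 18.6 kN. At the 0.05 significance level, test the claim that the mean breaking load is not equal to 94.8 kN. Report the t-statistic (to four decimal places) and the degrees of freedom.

t = 2.7486, df = 14

H0: μ = 94.8; H1: μ ≠ 94.8 (one-sample t-test, two-sided).
t = (x̄ − μ₀)/(s/√n) = (108 − 94.8)/(18.6/√15) = 2.7486
df = n − 1 = 14
Two-sided p-value ≈ 0.016
Since p ≈ 0.016 < α = 0.05, reject H0; the evidence is statistically significant.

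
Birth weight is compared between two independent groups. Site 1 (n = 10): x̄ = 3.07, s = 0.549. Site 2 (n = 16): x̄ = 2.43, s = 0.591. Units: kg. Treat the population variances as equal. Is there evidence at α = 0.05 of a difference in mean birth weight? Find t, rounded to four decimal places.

Let group 1 = site 1, group 2 = site 2. H0: μ_1 = μ_2; H1: μ_1 ≠ μ_2 (two-sample pooled-variance t-test, two-sided).
s_p² = [(10−1)·0.549² + (16−1)·0.591²]/(10+16−2) = 0.331326
t = (3.07 − 2.43)/√[0.331326·(1/10 + 1/16)] = 2.7582
df = n₁ + n₂ − 2 = 24
Two-sided p-value ≈ 0.011
Since p ≈ 0.011 < α = 0.05, reject H0; the evidence is statistically significant.

2.7582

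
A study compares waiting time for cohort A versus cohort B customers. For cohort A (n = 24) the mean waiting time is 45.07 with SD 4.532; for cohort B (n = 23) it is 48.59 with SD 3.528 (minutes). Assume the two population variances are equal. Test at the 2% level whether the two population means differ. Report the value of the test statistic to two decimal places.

-2.96

Let group 1 = cohort A, group 2 = cohort B. H0: μ_1 = μ_2; H1: μ_1 ≠ μ_2 (two-sample pooled-variance t-test, two-sided).
s_p² = [(24−1)·4.532² + (23−1)·3.528²]/(24+23−2) = 16.5828
t = (45.07 − 48.59)/√[16.5828·(1/24 + 1/23)] = -2.96
df = n₁ + n₂ − 2 = 45
Two-sided p-value ≈ 0.0049
Since p ≈ 0.0049 < α = 0.02, reject H0; the data support H1.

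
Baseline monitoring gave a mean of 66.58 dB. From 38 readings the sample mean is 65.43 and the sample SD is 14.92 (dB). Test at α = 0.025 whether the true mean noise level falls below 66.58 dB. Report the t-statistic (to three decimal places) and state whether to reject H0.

t = -0.475; fail to reject H0

H0: μ = 66.58; H1: μ < 66.58 (one-sample t-test, left-tailed).
t = (x̄ − μ₀)/(s/√n) = (65.43 − 66.58)/(14.92/√38) = -0.475
df = n − 1 = 37
p-value = P(T ≤ -0.475) ≈ 0.319
Since p ≈ 0.319 > α = 0.025, fail to reject H0; the evidence is not statistically significant.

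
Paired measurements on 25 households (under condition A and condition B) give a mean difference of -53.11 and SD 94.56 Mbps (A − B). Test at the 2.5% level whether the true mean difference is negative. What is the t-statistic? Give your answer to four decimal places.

-2.8083

H0: μ_d = 0; H1: μ_d < 0 (paired t-test on the differences, left-tailed).
t = d̄/(s_d/√n) = -53.11/(94.56/√25) = -2.8083
df = n − 1 = 24
p-value = P(T ≤ -2.8083) ≈ 0.0049
Since p ≈ 0.0049 < α = 0.025, reject H0; the evidence is statistically significant.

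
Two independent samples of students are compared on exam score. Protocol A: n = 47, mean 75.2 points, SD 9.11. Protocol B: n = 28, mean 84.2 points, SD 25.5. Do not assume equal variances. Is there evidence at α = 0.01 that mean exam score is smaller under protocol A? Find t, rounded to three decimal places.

Let group 1 = protocol A, group 2 = protocol B. H0: μ_1 = μ_2; H1: μ_1 < μ_2 (Welch's two-sample t-test, left-tailed).
t = (x̄_1 − x̄_2)/√(s_1²/n_1 + s_2²/n_2) = (75.2 − 84.2)/√(9.11²/47 + 25.5²/28) = -1.800
Welch–Satterthwaite df ≈ 31.16
p-value = P(T ≤ -1.800) ≈ 0.041
Since p ≈ 0.041 > α = 0.01, fail to reject H0; the evidence is not statistically significant.

-1.800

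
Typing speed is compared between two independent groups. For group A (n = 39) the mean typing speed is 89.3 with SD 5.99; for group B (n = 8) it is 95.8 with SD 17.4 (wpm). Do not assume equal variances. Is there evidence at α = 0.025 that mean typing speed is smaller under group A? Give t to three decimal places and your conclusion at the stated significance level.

t = -1.044; fail to reject H0

Let group 1 = group A, group 2 = group B. H0: μ_1 = μ_2; H1: μ_1 < μ_2 (Welch's two-sample t-test, left-tailed).
t = (x̄_1 − x̄_2)/√(s_1²/n_1 + s_2²/n_2) = (89.3 − 95.8)/√(5.99²/39 + 17.4²/8) = -1.044
Welch–Satterthwaite df ≈ 7.34
p-value = P(T ≤ -1.044) ≈ 0.1648
Since p ≈ 0.1648 > α = 0.025, fail to reject H0; the evidence is not statistically significant.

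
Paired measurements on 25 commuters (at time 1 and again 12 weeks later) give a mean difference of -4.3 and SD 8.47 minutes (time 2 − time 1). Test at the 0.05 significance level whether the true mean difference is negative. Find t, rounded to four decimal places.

-2.5384

H0: μ_d = 0; H1: μ_d < 0 (paired t-test on the differences, left-tailed).
t = d̄/(s_d/√n) = -4.3/(8.47/√25) = -2.5384
df = n − 1 = 24
p-value = P(T ≤ -2.5384) ≈ 0.0090
Since p ≈ 0.0090 < α = 0.05, reject H0; the evidence is statistically significant.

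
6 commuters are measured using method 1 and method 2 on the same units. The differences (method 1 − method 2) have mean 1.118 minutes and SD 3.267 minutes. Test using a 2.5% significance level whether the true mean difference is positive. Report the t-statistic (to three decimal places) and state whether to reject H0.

H0: μ_d = 0; H1: μ_d > 0 (paired t-test on the differences, right-tailed).
t = d̄/(s_d/√n) = 1.118/(3.267/√6) = 0.838
df = n − 1 = 5
p-value = P(T ≥ 0.838) ≈ 0.220
Since p ≈ 0.220 > α = 0.025, fail to reject H0; the evidence is not statistically significant.

t = 0.838; fail to reject H0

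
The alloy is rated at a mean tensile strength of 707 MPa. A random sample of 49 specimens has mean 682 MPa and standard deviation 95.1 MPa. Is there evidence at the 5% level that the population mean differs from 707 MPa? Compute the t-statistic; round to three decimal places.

H0: μ = 707; H1: μ ≠ 707 (one-sample t-test, two-sided).
t = (x̄ − μ₀)/(s/√n) = (682 − 707)/(95.1/√49) = -1.840
df = n − 1 = 48
Two-sided p-value ≈ 0.0719
Since p ≈ 0.0719 > α = 0.05, fail to reject H0; the data do not provide sufficient evidence against H0.

-1.840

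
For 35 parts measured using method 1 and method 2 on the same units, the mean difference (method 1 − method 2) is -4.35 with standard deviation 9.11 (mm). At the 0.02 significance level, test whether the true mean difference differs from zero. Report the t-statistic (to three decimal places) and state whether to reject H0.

t = -2.825; reject H0

H0: μ_d = 0; H1: μ_d ≠ 0 (paired t-test on the differences, two-sided).
t = d̄/(s_d/√n) = -4.35/(9.11/√35) = -2.825
df = n − 1 = 34
Two-sided p-value ≈ 0.008
Since p ≈ 0.008 < α = 0.02, reject H0; the evidence is statistically significant.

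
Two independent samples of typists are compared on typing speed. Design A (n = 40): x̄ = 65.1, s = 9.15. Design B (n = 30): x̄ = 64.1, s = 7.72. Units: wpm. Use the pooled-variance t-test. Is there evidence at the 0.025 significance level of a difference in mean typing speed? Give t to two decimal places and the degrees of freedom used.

t = 0.48, df = 68

Let group 1 = design A, group 2 = design B. H0: μ_1 = μ_2; H1: μ_1 ≠ μ_2 (two-sample pooled-variance t-test, two-sided).
s_p² = [(40−1)·9.15² + (30−1)·7.72²]/(40+30−2) = 73.4343
t = (65.1 − 64.1)/√[73.4343·(1/40 + 1/30)] = 0.48
df = n₁ + n₂ − 2 = 68
Two-sided p-value ≈ 0.6305
Since p ≈ 0.6305 > α = 0.025, fail to reject H0; the data do not provide sufficient evidence against H0.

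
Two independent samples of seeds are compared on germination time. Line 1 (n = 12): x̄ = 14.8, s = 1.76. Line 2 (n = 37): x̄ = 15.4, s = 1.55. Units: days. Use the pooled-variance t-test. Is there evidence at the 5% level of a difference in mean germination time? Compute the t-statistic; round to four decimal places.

-1.1277

Let group 1 = line 1, group 2 = line 2. H0: μ_1 = μ_2; H1: μ_1 ≠ μ_2 (two-sample pooled-variance t-test, two-sided).
s_p² = [(12−1)·1.76² + (37−1)·1.55²]/(12+37−2) = 2.56518
t = (14.8 − 15.4)/√[2.56518·(1/12 + 1/37)] = -1.1277
df = n₁ + n₂ − 2 = 47
Two-sided p-value ≈ 0.2652
Since p ≈ 0.2652 > α = 0.05, fail to reject H0; the data do not provide sufficient evidence against H0.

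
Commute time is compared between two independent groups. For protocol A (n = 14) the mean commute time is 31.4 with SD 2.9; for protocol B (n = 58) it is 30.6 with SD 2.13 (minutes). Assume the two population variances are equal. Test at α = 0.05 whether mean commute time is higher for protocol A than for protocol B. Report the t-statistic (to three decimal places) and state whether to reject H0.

Let group 1 = protocol A, group 2 = protocol B. H0: μ_1 = μ_2; H1: μ_1 > μ_2 (two-sample pooled-variance t-test, right-tailed).
s_p² = [(14−1)·2.9² + (58−1)·2.13²]/(14+58−2) = 5.25619
t = (31.4 − 30.6)/√[5.25619·(1/14 + 1/58)] = 1.172
df = n₁ + n₂ − 2 = 70
p-value = P(T ≥ 1.172) ≈ 0.1226
Since p ≈ 0.1226 > α = 0.05, fail to reject H0; the evidence is not statistically significant.

t = 1.172; fail to reject H0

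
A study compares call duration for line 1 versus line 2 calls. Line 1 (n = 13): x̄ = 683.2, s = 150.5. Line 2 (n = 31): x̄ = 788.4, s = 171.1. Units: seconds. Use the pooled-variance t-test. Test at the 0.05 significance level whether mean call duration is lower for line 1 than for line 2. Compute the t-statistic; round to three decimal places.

-1.924

Let group 1 = line 1, group 2 = line 2. H0: μ_1 = μ_2; H1: μ_1 < μ_2 (two-sample pooled-variance t-test, left-tailed).
s_p² = [(13−1)·150.5² + (31−1)·171.1²]/(13+31−2) = 27382.4
t = (683.2 − 788.4)/√[27382.4·(1/13 + 1/31)] = -1.924
df = n₁ + n₂ − 2 = 42
p-value = P(T ≤ -1.924) ≈ 0.0306
Since p ≈ 0.0306 < α = 0.05, reject H0; the evidence is statistically significant.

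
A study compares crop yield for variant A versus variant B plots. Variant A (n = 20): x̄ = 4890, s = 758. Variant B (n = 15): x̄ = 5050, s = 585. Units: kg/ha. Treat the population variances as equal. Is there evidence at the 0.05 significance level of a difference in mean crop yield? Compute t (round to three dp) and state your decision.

t = -0.679; fail to reject H0

Let group 1 = variant A, group 2 = variant B. H0: μ_1 = μ_2; H1: μ_1 ≠ μ_2 (two-sample pooled-variance t-test, two-sided).
s_p² = [(20−1)·758² + (15−1)·585²]/(20+15−2) = 475996
t = (4890 − 5050)/√[475996·(1/20 + 1/15)] = -0.679
df = n₁ + n₂ − 2 = 33
Two-sided p-value ≈ 0.5019
Since p ≈ 0.5019 > α = 0.05, fail to reject H0; the data do not provide sufficient evidence against H0.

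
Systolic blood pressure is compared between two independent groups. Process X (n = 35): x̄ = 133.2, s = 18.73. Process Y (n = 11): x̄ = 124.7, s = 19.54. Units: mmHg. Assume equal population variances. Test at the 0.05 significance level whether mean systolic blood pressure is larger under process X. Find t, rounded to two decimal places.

Let group 1 = process X, group 2 = process Y. H0: μ_1 = μ_2; H1: μ_1 > μ_2 (two-sample pooled-variance t-test, right-tailed).
s_p² = [(35−1)·18.73² + (11−1)·19.54²]/(35+11−2) = 357.858
t = (133.2 − 124.7)/√[357.858·(1/35 + 1/11)] = 1.30
df = n₁ + n₂ − 2 = 44
p-value = P(T ≥ 1.30) ≈ 0.100
Since p ≈ 0.100 > α = 0.05, fail to reject H0; the data do not provide sufficient evidence against H0.

1.30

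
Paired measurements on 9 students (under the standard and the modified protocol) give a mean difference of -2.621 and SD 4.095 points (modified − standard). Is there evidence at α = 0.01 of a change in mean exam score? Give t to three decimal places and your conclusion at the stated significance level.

t = -1.920; fail to reject H0

H0: μ_d = 0; H1: μ_d ≠ 0 (paired t-test on the differences, two-sided).
t = d̄/(s_d/√n) = -2.621/(4.095/√9) = -1.920
df = n − 1 = 8
Two-sided p-value ≈ 0.091
Since p ≈ 0.091 > α = 0.01, fail to reject H0; the data do not provide sufficient evidence against H0.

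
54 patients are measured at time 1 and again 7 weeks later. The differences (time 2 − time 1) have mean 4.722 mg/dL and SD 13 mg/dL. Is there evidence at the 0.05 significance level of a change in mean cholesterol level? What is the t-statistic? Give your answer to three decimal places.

2.669

H0: μ_d = 0; H1: μ_d ≠ 0 (paired t-test on the differences, two-sided).
t = d̄/(s_d/√n) = 4.722/(13/√54) = 2.669
df = n − 1 = 53
Two-sided p-value ≈ 0.010
Since p ≈ 0.010 < α = 0.05, reject H0; the evidence is statistically significant.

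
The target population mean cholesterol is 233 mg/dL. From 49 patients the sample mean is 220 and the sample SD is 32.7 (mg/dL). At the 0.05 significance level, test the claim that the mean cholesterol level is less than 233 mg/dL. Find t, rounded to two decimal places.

H0: μ = 233; H1: μ < 233 (one-sample t-test, left-tailed).
t = (x̄ − μ₀)/(s/√n) = (220 − 233)/(32.7/√49) = -2.78
df = n − 1 = 48
p-value = P(T ≤ -2.78) ≈ 0.0038
Since p ≈ 0.0038 < α = 0.05, reject H0; the evidence is statistically significant.

-2.78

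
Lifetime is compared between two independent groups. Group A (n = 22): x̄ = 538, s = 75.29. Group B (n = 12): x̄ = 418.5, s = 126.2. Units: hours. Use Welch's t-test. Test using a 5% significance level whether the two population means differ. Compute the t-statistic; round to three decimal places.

Let group 1 = group A, group 2 = group B. H0: μ_1 = μ_2; H1: μ_1 ≠ μ_2 (Welch's two-sample t-test, two-sided).
t = (x̄_1 − x̄_2)/√(s_1²/n_1 + s_2²/n_2) = (538 − 418.5)/√(75.29²/22 + 126.2²/12) = 3.002
Welch–Satterthwaite df ≈ 15.38
Two-sided p-value ≈ 0.009
Since p ≈ 0.009 < α = 0.05, reject H0; the evidence is statistically significant.

3.002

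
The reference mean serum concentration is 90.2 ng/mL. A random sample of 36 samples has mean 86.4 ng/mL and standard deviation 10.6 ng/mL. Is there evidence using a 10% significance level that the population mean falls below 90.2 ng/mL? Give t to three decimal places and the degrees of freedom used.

H0: μ = 90.2; H1: μ < 90.2 (one-sample t-test, left-tailed).
t = (x̄ − μ₀)/(s/√n) = (86.4 − 90.2)/(10.6/√36) = -2.151
df = n − 1 = 35
p-value = P(T ≤ -2.151) ≈ 0.0192
Since p ≈ 0.0192 < α = 0.1, reject H0; the data support H1.

t = -2.151, df = 35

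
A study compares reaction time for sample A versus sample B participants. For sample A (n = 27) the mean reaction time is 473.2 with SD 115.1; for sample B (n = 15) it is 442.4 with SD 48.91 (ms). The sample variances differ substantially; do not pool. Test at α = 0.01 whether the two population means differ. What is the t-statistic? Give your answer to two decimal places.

1.21

Let group 1 = sample A, group 2 = sample B. H0: μ_1 = μ_2; H1: μ_1 ≠ μ_2 (Welch's two-sample t-test, two-sided).
t = (x̄_1 − x̄_2)/√(s_1²/n_1 + s_2²/n_2) = (473.2 − 442.4)/√(115.1²/27 + 48.91²/15) = 1.21
Welch–Satterthwaite df ≈ 38.16
Two-sided p-value ≈ 0.2345
Since p ≈ 0.2345 > α = 0.01, fail to reject H0; the data do not provide sufficient evidence against H0.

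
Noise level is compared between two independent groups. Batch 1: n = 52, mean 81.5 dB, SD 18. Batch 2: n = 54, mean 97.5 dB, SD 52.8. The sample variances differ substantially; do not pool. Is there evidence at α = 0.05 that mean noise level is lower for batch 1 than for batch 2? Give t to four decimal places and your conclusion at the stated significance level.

Let group 1 = batch 1, group 2 = batch 2. H0: μ_1 = μ_2; H1: μ_1 < μ_2 (Welch's two-sample t-test, left-tailed).
t = (x̄_1 − x̄_2)/√(s_1²/n_1 + s_2²/n_2) = (81.5 − 97.5)/√(18²/52 + 52.8²/54) = -2.1035
Welch–Satterthwaite df ≈ 65.57
p-value = P(T ≤ -2.1035) ≈ 0.0196
Since p ≈ 0.0196 < α = 0.05, reject H0; the data support H1.

t = -2.1035; reject H0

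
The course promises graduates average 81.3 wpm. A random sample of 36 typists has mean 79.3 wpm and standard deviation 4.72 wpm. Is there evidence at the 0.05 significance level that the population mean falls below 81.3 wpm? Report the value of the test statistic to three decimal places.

H0: μ = 81.3; H1: μ < 81.3 (one-sample t-test, left-tailed).
t = (x̄ − μ₀)/(s/√n) = (79.3 − 81.3)/(4.72/√36) = -2.542
df = n − 1 = 35
p-value = P(T ≤ -2.542) ≈ 0.0078
Since p ≈ 0.0078 < α = 0.05, reject H0; the data support H1.

-2.542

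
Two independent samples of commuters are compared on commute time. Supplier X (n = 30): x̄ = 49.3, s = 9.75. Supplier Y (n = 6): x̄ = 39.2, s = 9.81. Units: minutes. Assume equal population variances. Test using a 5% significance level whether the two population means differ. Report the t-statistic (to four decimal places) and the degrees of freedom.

t = 2.3142, df = 34

Let group 1 = supplier X, group 2 = supplier Y. H0: μ_1 = μ_2; H1: μ_1 ≠ μ_2 (two-sample pooled-variance t-test, two-sided).
s_p² = [(30−1)·9.75² + (6−1)·9.81²]/(30+6−2) = 95.2351
t = (49.3 − 39.2)/√[95.2351·(1/30 + 1/6)] = 2.3142
df = n₁ + n₂ − 2 = 34
Two-sided p-value ≈ 0.027
Since p ≈ 0.027 < α = 0.05, reject H0; the evidence is statistically significant.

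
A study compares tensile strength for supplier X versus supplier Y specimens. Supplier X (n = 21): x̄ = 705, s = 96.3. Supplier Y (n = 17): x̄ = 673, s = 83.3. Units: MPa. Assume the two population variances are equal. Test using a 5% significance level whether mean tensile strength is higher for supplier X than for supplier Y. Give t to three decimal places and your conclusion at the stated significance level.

Let group 1 = supplier X, group 2 = supplier Y. H0: μ_1 = μ_2; H1: μ_1 > μ_2 (two-sample pooled-variance t-test, right-tailed).
s_p² = [(21−1)·96.3² + (17−1)·83.3²]/(21+17−2) = 8236
t = (705 − 673)/√[8236·(1/21 + 1/17)] = 1.081
df = n₁ + n₂ − 2 = 36
p-value = P(T ≥ 1.081) ≈ 0.1435
Since p ≈ 0.1435 > α = 0.05, fail to reject H0; the evidence is not statistically significant.

t = 1.081; fail to reject H0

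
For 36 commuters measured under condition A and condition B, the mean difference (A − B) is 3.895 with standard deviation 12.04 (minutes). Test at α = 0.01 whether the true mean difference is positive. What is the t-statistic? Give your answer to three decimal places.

1.941

H0: μ_d = 0; H1: μ_d > 0 (paired t-test on the differences, right-tailed).
t = d̄/(s_d/√n) = 3.895/(12.04/√36) = 1.941
df = n − 1 = 35
p-value = P(T ≥ 1.941) ≈ 0.030
Since p ≈ 0.030 > α = 0.01, fail to reject H0; the evidence is not statistically significant.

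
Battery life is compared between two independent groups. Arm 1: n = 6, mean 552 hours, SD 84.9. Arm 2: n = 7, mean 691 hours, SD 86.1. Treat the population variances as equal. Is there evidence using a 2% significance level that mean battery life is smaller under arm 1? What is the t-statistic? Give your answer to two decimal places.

Let group 1 = arm 1, group 2 = arm 2. H0: μ_1 = μ_2; H1: μ_1 < μ_2 (two-sample pooled-variance t-test, left-tailed).
s_p² = [(6−1)·84.9² + (7−1)·86.1²]/(6+7−2) = 7319.94
t = (552 − 691)/√[7319.94·(1/6 + 1/7)] = -2.92
df = n₁ + n₂ − 2 = 11
p-value = P(T ≤ -2.92) ≈ 0.007
Since p ≈ 0.007 < α = 0.02, reject H0; the evidence is statistically significant.

-2.92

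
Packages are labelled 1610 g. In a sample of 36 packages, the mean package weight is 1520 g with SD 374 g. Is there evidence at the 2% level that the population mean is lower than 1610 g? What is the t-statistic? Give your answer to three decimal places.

-1.444

H0: μ = 1610; H1: μ < 1610 (one-sample t-test, left-tailed).
t = (x̄ − μ₀)/(s/√n) = (1520 − 1610)/(374/√36) = -1.444
df = n − 1 = 35
p-value = P(T ≤ -1.444) ≈ 0.079
Since p ≈ 0.079 > α = 0.02, fail to reject H0; the evidence is not statistically significant.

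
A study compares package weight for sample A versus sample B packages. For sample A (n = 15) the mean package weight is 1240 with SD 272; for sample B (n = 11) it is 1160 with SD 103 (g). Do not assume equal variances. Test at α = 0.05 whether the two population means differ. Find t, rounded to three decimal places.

Let group 1 = sample A, group 2 = sample B. H0: μ_1 = μ_2; H1: μ_1 ≠ μ_2 (Welch's two-sample t-test, two-sided).
t = (x̄_1 − x̄_2)/√(s_1²/n_1 + s_2²/n_2) = (1240 − 1160)/√(272²/15 + 103²/11) = 1.042
Welch–Satterthwaite df ≈ 18.99
Two-sided p-value ≈ 0.311
Since p ≈ 0.311 > α = 0.05, fail to reject H0; the data do not provide sufficient evidence against H0.

1.042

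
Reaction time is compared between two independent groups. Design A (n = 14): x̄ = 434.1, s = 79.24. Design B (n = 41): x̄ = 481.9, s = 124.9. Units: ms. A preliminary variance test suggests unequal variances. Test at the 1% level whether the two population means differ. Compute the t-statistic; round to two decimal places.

Let group 1 = design A, group 2 = design B. H0: μ_1 = μ_2; H1: μ_1 ≠ μ_2 (Welch's two-sample t-test, two-sided).
t = (x̄_1 − x̄_2)/√(s_1²/n_1 + s_2²/n_2) = (434.1 − 481.9)/√(79.24²/14 + 124.9²/41) = -1.66
Welch–Satterthwaite df ≈ 35.99
Two-sided p-value ≈ 0.1056
Since p ≈ 0.1056 > α = 0.01, fail to reject H0; the data do not provide sufficient evidence against H0.

-1.66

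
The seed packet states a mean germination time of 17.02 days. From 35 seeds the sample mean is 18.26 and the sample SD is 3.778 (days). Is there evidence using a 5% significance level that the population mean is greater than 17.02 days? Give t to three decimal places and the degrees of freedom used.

t = 1.942, df = 34

H0: μ = 17.02; H1: μ > 17.02 (one-sample t-test, right-tailed).
t = (x̄ − μ₀)/(s/√n) = (18.26 − 17.02)/(3.778/√35) = 1.942
df = n − 1 = 34
p-value = P(T ≥ 1.942) ≈ 0.030
Since p ≈ 0.030 < α = 0.05, reject H0; the evidence is statistically significant.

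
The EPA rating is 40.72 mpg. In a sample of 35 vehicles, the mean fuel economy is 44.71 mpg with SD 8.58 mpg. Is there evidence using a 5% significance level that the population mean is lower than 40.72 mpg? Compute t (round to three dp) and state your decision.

H0: μ = 40.72; H1: μ < 40.72 (one-sample t-test, left-tailed).
t = (x̄ − μ₀)/(s/√n) = (44.71 − 40.72)/(8.58/√35) = 2.751
df = n − 1 = 34
p-value = P(T ≤ 2.751) ≈ 0.995
Since p ≈ 0.995 > α = 0.05, fail to reject H0; the evidence is not statistically significant.

t = 2.751; fail to reject H0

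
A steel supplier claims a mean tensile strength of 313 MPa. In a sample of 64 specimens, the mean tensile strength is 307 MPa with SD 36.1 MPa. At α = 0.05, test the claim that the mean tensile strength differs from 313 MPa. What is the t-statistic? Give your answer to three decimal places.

H0: μ = 313; H1: μ ≠ 313 (one-sample t-test, two-sided).
t = (x̄ − μ₀)/(s/√n) = (307 − 313)/(36.1/√64) = -1.330
df = n − 1 = 63
Two-sided p-value ≈ 0.1884
Since p ≈ 0.1884 > α = 0.05, fail to reject H0; the data do not provide sufficient evidence against H0.

-1.330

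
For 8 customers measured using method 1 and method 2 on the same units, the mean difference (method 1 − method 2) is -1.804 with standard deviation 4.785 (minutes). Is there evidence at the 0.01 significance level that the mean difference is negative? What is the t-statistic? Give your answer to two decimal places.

-1.07

H0: μ_d = 0; H1: μ_d < 0 (paired t-test on the differences, left-tailed).
t = d̄/(s_d/√n) = -1.804/(4.785/√8) = -1.07
df = n − 1 = 7
p-value = P(T ≤ -1.07) ≈ 0.1608
Since p ≈ 0.1608 > α = 0.01, fail to reject H0; the evidence is not statistically significant.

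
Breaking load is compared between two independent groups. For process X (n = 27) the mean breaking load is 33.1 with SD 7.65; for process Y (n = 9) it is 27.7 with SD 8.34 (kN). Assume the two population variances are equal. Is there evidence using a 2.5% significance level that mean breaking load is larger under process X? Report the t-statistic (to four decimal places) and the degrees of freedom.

t = 1.7946, df = 34

Let group 1 = process X, group 2 = process Y. H0: μ_1 = μ_2; H1: μ_1 > μ_2 (two-sample pooled-variance t-test, right-tailed).
s_p² = [(27−1)·7.65² + (9−1)·8.34²]/(27+9−2) = 61.1185
t = (33.1 − 27.7)/√[61.1185·(1/27 + 1/9)] = 1.7946
df = n₁ + n₂ − 2 = 34
p-value = P(T ≥ 1.7946) ≈ 0.0408
Since p ≈ 0.0408 > α = 0.025, fail to reject H0; the data do not provide sufficient evidence against H0.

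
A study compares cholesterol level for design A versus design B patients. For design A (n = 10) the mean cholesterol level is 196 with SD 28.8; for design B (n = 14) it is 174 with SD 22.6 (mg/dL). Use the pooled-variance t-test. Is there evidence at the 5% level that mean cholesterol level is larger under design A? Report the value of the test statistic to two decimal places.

2.10

Let group 1 = design A, group 2 = design B. H0: μ_1 = μ_2; H1: μ_1 > μ_2 (two-sample pooled-variance t-test, right-tailed).
s_p² = [(10−1)·28.8² + (14−1)·22.6²]/(10+14−2) = 641.129
t = (196 − 174)/√[641.129·(1/10 + 1/14)] = 2.10
df = n₁ + n₂ − 2 = 22
p-value = P(T ≥ 2.10) ≈ 0.0238
Since p ≈ 0.0238 < α = 0.05, reject H0; the data support H1.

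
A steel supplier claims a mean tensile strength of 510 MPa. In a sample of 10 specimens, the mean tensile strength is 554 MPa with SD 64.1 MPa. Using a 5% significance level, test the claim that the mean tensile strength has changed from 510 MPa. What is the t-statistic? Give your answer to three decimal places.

2.171

H0: μ = 510; H1: μ ≠ 510 (one-sample t-test, two-sided).
t = (x̄ − μ₀)/(s/√n) = (554 − 510)/(64.1/√10) = 2.171
df = n − 1 = 9
Two-sided p-value ≈ 0.0580
Since p ≈ 0.0580 > α = 0.05, fail to reject H0; the data do not provide sufficient evidence against H0.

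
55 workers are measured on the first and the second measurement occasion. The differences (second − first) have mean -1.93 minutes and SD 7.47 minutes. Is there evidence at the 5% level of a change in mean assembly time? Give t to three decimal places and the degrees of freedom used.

t = -1.916, df = 54

H0: μ_d = 0; H1: μ_d ≠ 0 (paired t-test on the differences, two-sided).
t = d̄/(s_d/√n) = -1.93/(7.47/√55) = -1.916
df = n − 1 = 54
Two-sided p-value ≈ 0.0607
Since p ≈ 0.0607 > α = 0.05, fail to reject H0; the evidence is not statistically significant.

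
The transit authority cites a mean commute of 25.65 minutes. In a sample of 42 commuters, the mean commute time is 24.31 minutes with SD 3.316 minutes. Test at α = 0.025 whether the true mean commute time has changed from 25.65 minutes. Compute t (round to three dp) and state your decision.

H0: μ = 25.65; H1: μ ≠ 25.65 (one-sample t-test, two-sided).
t = (x̄ − μ₀)/(s/√n) = (24.31 − 25.65)/(3.316/√42) = -2.619
df = n − 1 = 41
Two-sided p-value ≈ 0.012
Since p ≈ 0.012 < α = 0.025, reject H0; the data support H1.

t = -2.619; reject H0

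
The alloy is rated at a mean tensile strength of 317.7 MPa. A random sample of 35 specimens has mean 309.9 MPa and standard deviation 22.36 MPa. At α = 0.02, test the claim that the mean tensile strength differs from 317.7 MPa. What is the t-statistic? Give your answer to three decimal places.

H0: μ = 317.7; H1: μ ≠ 317.7 (one-sample t-test, two-sided).
t = (x̄ − μ₀)/(s/√n) = (309.9 − 317.7)/(22.36/√35) = -2.064
df = n − 1 = 34
Two-sided p-value ≈ 0.047
Since p ≈ 0.047 > α = 0.02, fail to reject H0; the evidence is not statistically significant.

-2.064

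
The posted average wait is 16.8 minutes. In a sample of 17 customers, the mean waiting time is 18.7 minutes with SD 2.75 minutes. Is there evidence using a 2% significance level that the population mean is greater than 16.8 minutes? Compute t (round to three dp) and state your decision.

H0: μ = 16.8; H1: μ > 16.8 (one-sample t-test, right-tailed).
t = (x̄ − μ₀)/(s/√n) = (18.7 − 16.8)/(2.75/√17) = 2.849
df = n − 1 = 16
p-value = P(T ≥ 2.849) ≈ 0.0058
Since p ≈ 0.0058 < α = 0.02, reject H0; the evidence is statistically significant.

t = 2.849; reject H0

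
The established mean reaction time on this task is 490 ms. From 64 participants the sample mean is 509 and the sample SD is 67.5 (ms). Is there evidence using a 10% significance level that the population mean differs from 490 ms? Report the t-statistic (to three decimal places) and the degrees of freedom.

H0: μ = 490; H1: μ ≠ 490 (one-sample t-test, two-sided).
t = (x̄ − μ₀)/(s/√n) = (509 − 490)/(67.5/√64) = 2.252
df = n − 1 = 63
Two-sided p-value ≈ 0.028
Since p ≈ 0.028 < α = 0.1, reject H0; the data support H1.

t = 2.252, df = 63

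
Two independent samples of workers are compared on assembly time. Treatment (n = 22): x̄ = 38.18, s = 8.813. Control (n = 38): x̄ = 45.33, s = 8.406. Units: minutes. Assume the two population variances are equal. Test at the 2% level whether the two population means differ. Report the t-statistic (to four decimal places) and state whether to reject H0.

Let group 1 = treatment, group 2 = control. H0: μ_1 = μ_2; H1: μ_1 ≠ μ_2 (two-sample pooled-variance t-test, two-sided).
s_p² = [(22−1)·8.813² + (38−1)·8.406²]/(22+38−2) = 73.1983
t = (38.18 − 45.33)/√[73.1983·(1/22 + 1/38)] = -3.1195
df = n₁ + n₂ − 2 = 58
Two-sided p-value ≈ 0.003
Since p ≈ 0.003 < α = 0.02, reject H0; the evidence is statistically significant.

t = -3.1195; reject H0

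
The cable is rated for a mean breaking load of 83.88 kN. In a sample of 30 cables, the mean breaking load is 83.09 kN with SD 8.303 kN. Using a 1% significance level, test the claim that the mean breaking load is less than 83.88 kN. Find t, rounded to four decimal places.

H0: μ = 83.88; H1: μ < 83.88 (one-sample t-test, left-tailed).
t = (x̄ − μ₀)/(s/√n) = (83.09 − 83.88)/(8.303/√30) = -0.5211
df = n − 1 = 29
p-value = P(T ≤ -0.5211) ≈ 0.303
Since p ≈ 0.303 > α = 0.01, fail to reject H0; the data do not provide sufficient evidence against H0.

-0.5211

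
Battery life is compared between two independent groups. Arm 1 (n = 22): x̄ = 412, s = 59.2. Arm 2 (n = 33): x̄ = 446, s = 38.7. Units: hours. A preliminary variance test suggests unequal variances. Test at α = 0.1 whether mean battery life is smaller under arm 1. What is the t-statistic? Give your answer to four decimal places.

Let group 1 = arm 1, group 2 = arm 2. H0: μ_1 = μ_2; H1: μ_1 < μ_2 (Welch's two-sample t-test, left-tailed).
t = (x̄_1 − x̄_2)/√(s_1²/n_1 + s_2²/n_2) = (412 − 446)/√(59.2²/22 + 38.7²/33) = -2.3765
Welch–Satterthwaite df ≈ 32.92
p-value = P(T ≤ -2.3765) ≈ 0.012
Since p ≈ 0.012 < α = 0.1, reject H0; the evidence is statistically significant.

-2.3765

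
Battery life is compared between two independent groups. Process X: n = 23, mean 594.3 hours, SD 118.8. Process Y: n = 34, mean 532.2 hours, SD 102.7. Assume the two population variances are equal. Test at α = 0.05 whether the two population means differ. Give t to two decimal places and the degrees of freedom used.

t = 2.10, df = 55

Let group 1 = process X, group 2 = process Y. H0: μ_1 = μ_2; H1: μ_1 ≠ μ_2 (two-sample pooled-variance t-test, two-sided).
s_p² = [(23−1)·118.8² + (34−1)·102.7²]/(23+34−2) = 11973.8
t = (594.3 − 532.2)/√[11973.8·(1/23 + 1/34)] = 2.10
df = n₁ + n₂ − 2 = 55
Two-sided p-value ≈ 0.0401
Since p ≈ 0.0401 < α = 0.05, reject H0; the evidence is statistically significant.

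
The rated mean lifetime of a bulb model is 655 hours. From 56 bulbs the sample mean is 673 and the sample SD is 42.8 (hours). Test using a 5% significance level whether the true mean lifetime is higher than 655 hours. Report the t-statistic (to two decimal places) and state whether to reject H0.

t = 3.15; reject H0

H0: μ = 655; H1: μ > 655 (one-sample t-test, right-tailed).
t = (x̄ − μ₀)/(s/√n) = (673 − 655)/(42.8/√56) = 3.15
df = n − 1 = 55
p-value = P(T ≥ 3.15) ≈ 0.001
Since p ≈ 0.001 < α = 0.05, reject H0; the data support H1.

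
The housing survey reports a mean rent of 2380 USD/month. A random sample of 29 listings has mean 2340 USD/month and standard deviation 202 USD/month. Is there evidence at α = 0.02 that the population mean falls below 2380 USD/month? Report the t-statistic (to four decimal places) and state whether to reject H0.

t = -1.0664; fail to reject H0

H0: μ = 2380; H1: μ < 2380 (one-sample t-test, left-tailed).
t = (x̄ − μ₀)/(s/√n) = (2340 − 2380)/(202/√29) = -1.0664
df = n − 1 = 28
p-value = P(T ≤ -1.0664) ≈ 0.148
Since p ≈ 0.148 > α = 0.02, fail to reject H0; the data do not provide sufficient evidence against H0.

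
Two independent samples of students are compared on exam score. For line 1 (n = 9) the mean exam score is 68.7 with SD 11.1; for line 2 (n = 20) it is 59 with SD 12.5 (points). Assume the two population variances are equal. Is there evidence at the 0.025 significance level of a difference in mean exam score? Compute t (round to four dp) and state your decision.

Let group 1 = line 1, group 2 = line 2. H0: μ_1 = μ_2; H1: μ_1 ≠ μ_2 (two-sample pooled-variance t-test, two-sided).
s_p² = [(9−1)·11.1² + (20−1)·12.5²]/(9+20−2) = 146.46
t = (68.7 − 59)/√[146.46·(1/9 + 1/20)] = 1.9969
df = n₁ + n₂ − 2 = 27
Two-sided p-value ≈ 0.056
Since p ≈ 0.056 > α = 0.025, fail to reject H0; the evidence is not statistically significant.

t = 1.9969; fail to reject H0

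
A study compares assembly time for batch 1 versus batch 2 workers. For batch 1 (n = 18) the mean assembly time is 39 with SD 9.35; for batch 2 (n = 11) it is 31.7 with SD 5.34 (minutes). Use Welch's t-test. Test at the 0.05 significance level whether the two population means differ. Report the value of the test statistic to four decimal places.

Let group 1 = batch 1, group 2 = batch 2. H0: μ_1 = μ_2; H1: μ_1 ≠ μ_2 (Welch's two-sample t-test, two-sided).
t = (x̄_1 − x̄_2)/√(s_1²/n_1 + s_2²/n_2) = (39 − 31.7)/√(9.35²/18 + 5.34²/11) = 2.6747
Welch–Satterthwaite df ≈ 26.94
Two-sided p-value ≈ 0.0126
Since p ≈ 0.0126 < α = 0.05, reject H0; the evidence is statistically significant.

2.6747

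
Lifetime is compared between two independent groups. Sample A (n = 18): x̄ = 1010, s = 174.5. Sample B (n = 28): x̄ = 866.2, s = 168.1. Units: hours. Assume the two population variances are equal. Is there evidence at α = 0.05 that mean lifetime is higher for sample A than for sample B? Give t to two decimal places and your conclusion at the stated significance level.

t = 2.79; reject H0

Let group 1 = sample A, group 2 = sample B. H0: μ_1 = μ_2; H1: μ_1 > μ_2 (two-sample pooled-variance t-test, right-tailed).
s_p² = [(18−1)·174.5² + (28−1)·168.1²]/(18+28−2) = 29104.8
t = (1010 − 866.2)/√[29104.8·(1/18 + 1/28)] = 2.79
df = n₁ + n₂ − 2 = 44
p-value = P(T ≥ 2.79) ≈ 0.004
Since p ≈ 0.004 < α = 0.05, reject H0; the data support H1.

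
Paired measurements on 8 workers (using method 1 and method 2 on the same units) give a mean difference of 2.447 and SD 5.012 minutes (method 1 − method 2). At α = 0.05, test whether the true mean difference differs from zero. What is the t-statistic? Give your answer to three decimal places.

1.381

H0: μ_d = 0; H1: μ_d ≠ 0 (paired t-test on the differences, two-sided).
t = d̄/(s_d/√n) = 2.447/(5.012/√8) = 1.381
df = n − 1 = 7
Two-sided p-value ≈ 0.2098
Since p ≈ 0.2098 > α = 0.05, fail to reject H0; the data do not provide sufficient evidence against H0.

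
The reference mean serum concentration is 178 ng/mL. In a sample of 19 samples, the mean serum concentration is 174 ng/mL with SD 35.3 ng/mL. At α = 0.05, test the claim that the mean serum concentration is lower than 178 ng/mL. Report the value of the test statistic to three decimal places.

H0: μ = 178; H1: μ < 178 (one-sample t-test, left-tailed).
t = (x̄ − μ₀)/(s/√n) = (174 − 178)/(35.3/√19) = -0.494
df = n − 1 = 18
p-value = P(T ≤ -0.494) ≈ 0.3137
Since p ≈ 0.3137 > α = 0.05, fail to reject H0; the evidence is not statistically significant.

-0.494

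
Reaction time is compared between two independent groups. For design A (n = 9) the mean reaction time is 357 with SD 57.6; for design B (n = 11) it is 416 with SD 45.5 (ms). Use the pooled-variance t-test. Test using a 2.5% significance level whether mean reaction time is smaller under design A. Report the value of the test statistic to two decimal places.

Let group 1 = design A, group 2 = design B. H0: μ_1 = μ_2; H1: μ_1 < μ_2 (two-sample pooled-variance t-test, left-tailed).
s_p² = [(9−1)·57.6² + (11−1)·45.5²]/(9+11−2) = 2624.7
t = (357 − 416)/√[2624.7·(1/9 + 1/11)] = -2.56
df = n₁ + n₂ − 2 = 18
p-value = P(T ≤ -2.56) ≈ 0.0098
Since p ≈ 0.0098 < α = 0.025, reject H0; the evidence is statistically significant.

-2.56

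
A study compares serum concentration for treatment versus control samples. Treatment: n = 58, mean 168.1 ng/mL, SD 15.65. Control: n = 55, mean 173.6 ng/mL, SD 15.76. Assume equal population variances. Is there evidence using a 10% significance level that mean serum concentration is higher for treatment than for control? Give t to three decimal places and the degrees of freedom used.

Let group 1 = treatment, group 2 = control. H0: μ_1 = μ_2; H1: μ_1 > μ_2 (two-sample pooled-variance t-test, right-tailed).
s_p² = [(58−1)·15.65² + (55−1)·15.76²]/(58+55−2) = 246.603
t = (168.1 − 173.6)/√[246.603·(1/58 + 1/55)] = -1.861
df = n₁ + n₂ − 2 = 111
p-value = P(T ≥ -1.861) ≈ 0.967
Since p ≈ 0.967 > α = 0.1, fail to reject H0; the evidence is not statistically significant.

t = -1.861, df = 111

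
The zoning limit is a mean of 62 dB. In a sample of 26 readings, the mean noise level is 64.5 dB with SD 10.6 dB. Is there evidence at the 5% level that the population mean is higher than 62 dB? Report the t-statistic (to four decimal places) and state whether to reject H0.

H0: μ = 62; H1: μ > 62 (one-sample t-test, right-tailed).
t = (x̄ − μ₀)/(s/√n) = (64.5 − 62)/(10.6/√26) = 1.2026
df = n − 1 = 25
p-value = P(T ≥ 1.2026) ≈ 0.1202
Since p ≈ 0.1202 > α = 0.05, fail to reject H0; the evidence is not statistically significant.

t = 1.2026; fail to reject H0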